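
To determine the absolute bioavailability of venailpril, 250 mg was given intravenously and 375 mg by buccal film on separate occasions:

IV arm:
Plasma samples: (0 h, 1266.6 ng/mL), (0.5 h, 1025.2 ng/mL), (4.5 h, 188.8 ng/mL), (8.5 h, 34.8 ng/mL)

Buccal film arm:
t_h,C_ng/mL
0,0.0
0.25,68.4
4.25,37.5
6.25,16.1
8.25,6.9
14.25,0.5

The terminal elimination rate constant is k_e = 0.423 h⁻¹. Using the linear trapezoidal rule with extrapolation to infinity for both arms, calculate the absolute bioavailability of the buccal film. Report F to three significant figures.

F = 0.0605

Trapezoidal AUC_0→8.5 (IV):
  [0→0.5]: (1266.6+1025.2)/2 × 0.5 = 572.95
  [0.5→4.5]: (1025.2+188.8)/2 × 4 = 2428.0
  [4.5→8.5]: (188.8+34.8)/2 × 4 = 447.2
  Sum = 3448.15 ng/mL·h
IV tail: 34.8/0.423 = 82.270; AUC_iv,0→∞ = 3448.15 + 82.270 = 3530.42 ng/mL·h
Trapezoidal AUC_0→14.25 (buccal film):
  [0→0.25]: (0.0+68.4)/2 × 0.25 = 8.55
  [0.25→4.25]: (68.4+37.5)/2 × 4 = 211.8
  [4.25→6.25]: (37.5+16.1)/2 × 2 = 53.6
  [6.25→8.25]: (16.1+6.9)/2 × 2 = 23.0
  [8.25→14.25]: (6.9+0.5)/2 × 6 = 22.2
  Sum = 319.15 ng/mL·h
buccal film tail: 0.5/0.423 = 1.182; AUC_ev,0→∞ = 319.15 + 1.182 = 320.332 ng/mL·h
F = (AUC_ev/D_ev)/(AUC_iv/D_iv) = (320.332/375)/(3530.42/250) = 0.854219/14.12168 = 0.0605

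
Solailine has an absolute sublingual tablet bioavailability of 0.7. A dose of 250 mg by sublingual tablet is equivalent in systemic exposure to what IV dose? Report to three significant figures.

D_iv = 175 mg

Systemic exposure from an extravascular dose = F × D_ev, so the equivalent IV dose is F × D_ev.
D_iv = F × D_ev = 0.7 × 250 = 175 mg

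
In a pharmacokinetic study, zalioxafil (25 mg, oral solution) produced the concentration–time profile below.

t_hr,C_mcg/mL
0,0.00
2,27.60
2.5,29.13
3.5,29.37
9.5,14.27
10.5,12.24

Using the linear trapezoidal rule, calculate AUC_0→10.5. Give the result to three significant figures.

AUC = 215 mcg/mL·hr

Trapezoidal AUC_0→10.5:
  [0→2]: (0.00+27.60)/2 × 2 = 27.6
  [2→2.5]: (27.60+29.13)/2 × 0.5 = 14.1825
  [2.5→3.5]: (29.13+29.37)/2 × 1 = 29.25
  [3.5→9.5]: (29.37+14.27)/2 × 6 = 130.92
  [9.5→10.5]: (14.27+12.24)/2 × 1 = 13.255
  Sum = 215.2075 mcg/mL·hr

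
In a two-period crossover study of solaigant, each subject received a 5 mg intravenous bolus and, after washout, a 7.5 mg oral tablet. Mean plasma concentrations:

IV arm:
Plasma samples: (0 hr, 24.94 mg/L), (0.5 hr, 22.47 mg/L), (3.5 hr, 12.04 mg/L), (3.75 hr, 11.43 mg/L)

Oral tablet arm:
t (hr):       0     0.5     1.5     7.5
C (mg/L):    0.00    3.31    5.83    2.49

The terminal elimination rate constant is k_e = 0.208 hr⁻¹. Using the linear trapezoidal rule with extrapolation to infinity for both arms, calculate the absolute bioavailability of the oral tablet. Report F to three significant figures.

F = 0.232

Trapezoidal AUC_0→3.75 (IV):
  [0→0.5]: (24.94+22.47)/2 × 0.5 = 11.8525
  [0.5→3.5]: (22.47+12.04)/2 × 3 = 51.765
  [3.5→3.75]: (12.04+11.43)/2 × 0.25 = 2.93375
  Sum = 66.55125 mg/L·hr
IV tail: 11.43/0.208 = 54.952; AUC_iv,0→∞ = 66.55125 + 54.952 = 121.50325 mg/L·hr
Trapezoidal AUC_0→7.5 (oral tablet):
  [0→0.5]: (0.00+3.31)/2 × 0.5 = 0.8275
  [0.5→1.5]: (3.31+5.83)/2 × 1 = 4.57
  [1.5→7.5]: (5.83+2.49)/2 × 6 = 24.96
  Sum = 30.3575 mg/L·hr
oral tablet tail: 2.49/0.208 = 11.971; AUC_ev,0→∞ = 30.3575 + 11.971 = 42.3285 mg/L·hr
F = (AUC_ev/D_ev)/(AUC_iv/D_iv) = (42.3285/7.5)/(121.50325/5) = 5.6438/24.30065 = 0.2322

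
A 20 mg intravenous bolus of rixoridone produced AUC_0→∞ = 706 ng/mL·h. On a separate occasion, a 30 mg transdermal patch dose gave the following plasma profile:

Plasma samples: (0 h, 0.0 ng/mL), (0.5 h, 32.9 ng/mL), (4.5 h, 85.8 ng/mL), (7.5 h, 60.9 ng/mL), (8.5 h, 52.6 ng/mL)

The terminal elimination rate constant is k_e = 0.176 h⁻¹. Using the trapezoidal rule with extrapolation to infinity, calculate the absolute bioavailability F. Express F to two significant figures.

F = 0.78

Trapezoidal AUC_0→8.5 (transdermal patch):
  [0→0.5]: (0.0+32.9)/2 × 0.5 = 8.225
  [0.5→4.5]: (32.9+85.8)/2 × 4 = 237.4
  [4.5→7.5]: (85.8+60.9)/2 × 3 = 220.05
  [7.5→8.5]: (60.9+52.6)/2 × 1 = 56.75
  Sum = 522.425 ng/mL·h
Tail: C_last/k_e = 52.6/0.176 = 298.864
AUC_0→∞ (transdermal patch) = 522.425 + 298.864 = 821.289 ng/mL·h
F = (AUC_ev/D_ev)/(AUC_iv/D_iv) = (821.289/30)/(706/20) = 27.3763/35.3 = 0.7755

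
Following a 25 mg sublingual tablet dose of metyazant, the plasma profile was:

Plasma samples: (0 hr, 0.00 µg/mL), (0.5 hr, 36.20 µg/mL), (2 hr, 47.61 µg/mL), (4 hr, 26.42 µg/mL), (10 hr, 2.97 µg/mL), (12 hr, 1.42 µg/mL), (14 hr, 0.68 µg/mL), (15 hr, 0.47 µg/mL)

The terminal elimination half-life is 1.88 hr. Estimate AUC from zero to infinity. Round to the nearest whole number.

Trapezoidal AUC_0→15:
  [0→0.5]: (0.00+36.20)/2 × 0.5 = 9.05
  [0.5→2]: (36.20+47.61)/2 × 1.5 = 62.8575
  [2→4]: (47.61+26.42)/2 × 2 = 74.03
  [4→10]: (26.42+2.97)/2 × 6 = 88.17
  [10→12]: (2.97+1.42)/2 × 2 = 4.39
  [12→14]: (1.42+0.68)/2 × 2 = 2.1
  [14→15]: (0.68+0.47)/2 × 1 = 0.575
  Sum = 241.1725 µg/mL·hr
k_e = ln2 / t½ = 0.693147 / 1.88 = 0.3687 hr^-1
Extrapolated tail: C_last / k_e = 0.47 / 0.3687 = 1.275
AUC_0→∞ = 241.1725 + 1.275 = 242.4475 µg/mL·hr

AUC = 242 µg/mL·hr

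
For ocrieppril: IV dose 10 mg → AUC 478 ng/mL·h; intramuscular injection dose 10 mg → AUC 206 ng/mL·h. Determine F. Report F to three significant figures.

F = 0.431

F = (AUC_ev / D_ev) / (AUC_iv / D_iv)
  = (206/10) / (478/10)
  = 20.6 / 47.8 = 0.4310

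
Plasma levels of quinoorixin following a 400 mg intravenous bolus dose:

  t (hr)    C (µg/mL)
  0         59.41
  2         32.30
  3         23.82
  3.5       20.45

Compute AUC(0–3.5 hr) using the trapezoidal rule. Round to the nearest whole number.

AUC = 131 µg/mL·hr

Trapezoidal AUC_0→3.5:
  [0→2]: (59.41+32.30)/2 × 2 = 91.71
  [2→3]: (32.30+23.82)/2 × 1 = 28.06
  [3→3.5]: (23.82+20.45)/2 × 0.5 = 11.0675
  Sum = 130.8375 µg/mL·hr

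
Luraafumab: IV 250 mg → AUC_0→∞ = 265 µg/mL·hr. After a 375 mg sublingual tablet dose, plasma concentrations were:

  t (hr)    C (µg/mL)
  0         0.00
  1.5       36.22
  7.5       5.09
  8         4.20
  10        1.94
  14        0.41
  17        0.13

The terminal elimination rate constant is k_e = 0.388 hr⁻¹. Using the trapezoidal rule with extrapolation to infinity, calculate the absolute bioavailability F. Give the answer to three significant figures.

F = 0.416

Trapezoidal AUC_0→17 (sublingual tablet):
  [0→1.5]: (0.00+36.22)/2 × 1.5 = 27.165
  [1.5→7.5]: (36.22+5.09)/2 × 6 = 123.93
  [7.5→8]: (5.09+4.20)/2 × 0.5 = 2.3225
  [8→10]: (4.20+1.94)/2 × 2 = 6.14
  [10→14]: (1.94+0.41)/2 × 4 = 4.7
  [14→17]: (0.41+0.13)/2 × 3 = 0.81
  Sum = 165.0675 µg/mL·hr
Tail: C_last/k_e = 0.13/0.388 = 0.335
AUC_0→∞ (sublingual tablet) = 165.0675 + 0.335 = 165.4025 µg/mL·hr
F = (AUC_ev/D_ev)/(AUC_iv/D_iv) = (165.4025/375)/(265/250) = 0.441073/1.06 = 0.4161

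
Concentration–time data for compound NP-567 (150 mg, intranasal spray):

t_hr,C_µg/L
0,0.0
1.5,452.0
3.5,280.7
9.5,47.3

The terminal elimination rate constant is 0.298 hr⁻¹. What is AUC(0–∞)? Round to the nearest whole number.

Trapezoidal AUC_0→9.5:
  [0→1.5]: (0.0+452.0)/2 × 1.5 = 339.0
  [1.5→3.5]: (452.0+280.7)/2 × 2 = 732.7
  [3.5→9.5]: (280.7+47.3)/2 × 6 = 984.0
  Sum = 2055.7 µg/L·hr
Extrapolated tail: C_last / k_e = 47.3 / 0.298 = 158.725
AUC_0→∞ = 2055.7 + 158.725 = 2214.425 µg/L·hr

AUC = 2214 µg/L·hr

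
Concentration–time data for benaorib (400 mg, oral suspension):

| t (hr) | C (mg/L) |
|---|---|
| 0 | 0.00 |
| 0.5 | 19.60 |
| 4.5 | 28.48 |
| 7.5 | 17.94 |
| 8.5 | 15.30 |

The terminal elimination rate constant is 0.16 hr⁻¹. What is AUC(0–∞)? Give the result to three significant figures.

Trapezoidal AUC_0→8.5:
  [0→0.5]: (0.00+19.60)/2 × 0.5 = 4.9
  [0.5→4.5]: (19.60+28.48)/2 × 4 = 96.16
  [4.5→7.5]: (28.48+17.94)/2 × 3 = 69.63
  [7.5→8.5]: (17.94+15.30)/2 × 1 = 16.62
  Sum = 187.31 mg/L·hr
Extrapolated tail: C_last / k_e = 15.30 / 0.16 = 95.625
AUC_0→∞ = 187.31 + 95.625 = 282.935 mg/L·hr

AUC = 283 mg/L·hr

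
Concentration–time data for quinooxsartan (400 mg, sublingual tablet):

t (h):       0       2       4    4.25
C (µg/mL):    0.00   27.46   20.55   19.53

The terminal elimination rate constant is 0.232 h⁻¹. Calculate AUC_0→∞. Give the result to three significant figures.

AUC = 165 µg/mL·h

Trapezoidal AUC_0→4.25:
  [0→2]: (0.00+27.46)/2 × 2 = 27.46
  [2→4]: (27.46+20.55)/2 × 2 = 48.01
  [4→4.25]: (20.55+19.53)/2 × 0.25 = 5.01
  Sum = 80.48 µg/mL·h
Extrapolated tail: C_last / k_e = 19.53 / 0.232 = 84.181
AUC_0→∞ = 80.48 + 84.181 = 164.661 µg/mL·h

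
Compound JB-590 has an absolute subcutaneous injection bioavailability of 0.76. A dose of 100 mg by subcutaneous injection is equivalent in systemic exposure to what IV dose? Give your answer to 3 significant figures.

Systemic exposure from an extravascular dose = F × D_ev, so the equivalent IV dose is F × D_ev.
D_iv = F × D_ev = 0.76 × 100 = 76 mg

D_iv = 76.0 mg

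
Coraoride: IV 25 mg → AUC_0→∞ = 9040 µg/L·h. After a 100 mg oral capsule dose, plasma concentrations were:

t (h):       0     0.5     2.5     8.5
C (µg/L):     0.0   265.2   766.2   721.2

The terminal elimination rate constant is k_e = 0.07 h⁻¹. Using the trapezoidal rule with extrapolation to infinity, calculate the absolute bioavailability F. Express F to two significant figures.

Trapezoidal AUC_0→8.5 (oral capsule):
  [0→0.5]: (0.0+265.2)/2 × 0.5 = 66.3
  [0.5→2.5]: (265.2+766.2)/2 × 2 = 1031.4
  [2.5→8.5]: (766.2+721.2)/2 × 6 = 4462.2
  Sum = 5559.9 µg/L·h
Tail: C_last/k_e = 721.2/0.07 = 10302.857
AUC_0→∞ (oral capsule) = 5559.9 + 10302.857 = 15862.757 µg/L·h
F = (AUC_ev/D_ev)/(AUC_iv/D_iv) = (15862.757/100)/(9040/25) = 158.62757/361.6 = 0.4387

F = 0.44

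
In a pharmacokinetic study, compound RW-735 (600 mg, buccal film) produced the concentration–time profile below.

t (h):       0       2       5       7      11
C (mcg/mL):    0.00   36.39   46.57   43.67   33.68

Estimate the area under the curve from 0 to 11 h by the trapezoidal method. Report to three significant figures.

AUC = 406 mcg/mL·h

Trapezoidal AUC_0→11:
  [0→2]: (0.00+36.39)/2 × 2 = 36.39
  [2→5]: (36.39+46.57)/2 × 3 = 124.44
  [5→7]: (46.57+43.67)/2 × 2 = 90.24
  [7→11]: (43.67+33.68)/2 × 4 = 154.7
  Sum = 405.77 mcg/mL·h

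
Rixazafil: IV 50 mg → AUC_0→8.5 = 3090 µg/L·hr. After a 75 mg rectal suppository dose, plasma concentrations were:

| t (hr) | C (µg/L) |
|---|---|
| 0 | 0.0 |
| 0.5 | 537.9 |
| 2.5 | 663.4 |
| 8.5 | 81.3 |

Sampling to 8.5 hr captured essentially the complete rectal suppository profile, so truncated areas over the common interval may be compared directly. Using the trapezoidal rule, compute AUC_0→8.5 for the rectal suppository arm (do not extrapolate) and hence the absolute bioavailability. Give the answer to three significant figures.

F = 0.770

Trapezoidal AUC_0→8.5 (rectal suppository):
  [0→0.5]: (0.0+537.9)/2 × 0.5 = 134.475
  [0.5→2.5]: (537.9+663.4)/2 × 2 = 1201.3
  [2.5→8.5]: (663.4+81.3)/2 × 6 = 2234.1
  Sum = 3569.875 µg/L·hr
F = (AUC_ev/D_ev)/(AUC_iv/D_iv) = (3569.875/75)/(3090/50) = 47.5983/61.8 = 0.7702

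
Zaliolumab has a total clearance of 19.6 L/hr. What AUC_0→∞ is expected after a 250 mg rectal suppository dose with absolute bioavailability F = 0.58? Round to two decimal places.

AUC_0→∞ = F × Dose / CL
        = 0.58 × 250 / 19.6 = 7.39796 mg/L·hr

AUC = 7.40 mg/L·hr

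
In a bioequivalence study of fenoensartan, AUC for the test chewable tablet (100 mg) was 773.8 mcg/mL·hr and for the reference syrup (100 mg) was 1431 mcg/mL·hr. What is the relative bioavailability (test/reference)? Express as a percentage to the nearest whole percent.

F_rel = (AUC_test/D_test) / (AUC_ref/D_ref)
      = (773.8/100) / (1431/100)
      = 7.738 / 14.31 = 0.5407 = 54.07%

F_rel = 54%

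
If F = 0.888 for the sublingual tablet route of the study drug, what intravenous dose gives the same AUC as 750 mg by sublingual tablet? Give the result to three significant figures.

D_iv = 666 mg

Systemic exposure from an extravascular dose = F × D_ev, so the equivalent IV dose is F × D_ev.
D_iv = F × D_ev = 0.888 × 750 = 666 mg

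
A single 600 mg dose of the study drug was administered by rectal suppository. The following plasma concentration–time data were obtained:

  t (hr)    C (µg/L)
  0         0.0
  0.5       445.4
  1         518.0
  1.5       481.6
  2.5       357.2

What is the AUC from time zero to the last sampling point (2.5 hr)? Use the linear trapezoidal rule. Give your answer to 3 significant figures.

Trapezoidal AUC_0→2.5:
  [0→0.5]: (0.0+445.4)/2 × 0.5 = 111.35
  [0.5→1]: (445.4+518.0)/2 × 0.5 = 240.85
  [1→1.5]: (518.0+481.6)/2 × 0.5 = 249.9
  [1.5→2.5]: (481.6+357.2)/2 × 1 = 419.4
  Sum = 1021.5 µg/L·hr

AUC = 1020 µg/L·hr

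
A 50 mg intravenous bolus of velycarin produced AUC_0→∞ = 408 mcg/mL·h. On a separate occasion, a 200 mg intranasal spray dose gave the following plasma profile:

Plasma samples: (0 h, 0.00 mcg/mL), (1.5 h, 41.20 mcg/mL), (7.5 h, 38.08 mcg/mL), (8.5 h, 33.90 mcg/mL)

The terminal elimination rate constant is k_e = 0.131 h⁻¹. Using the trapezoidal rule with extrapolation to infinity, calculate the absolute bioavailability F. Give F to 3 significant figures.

F = 0.345

Trapezoidal AUC_0→8.5 (intranasal spray):
  [0→1.5]: (0.00+41.20)/2 × 1.5 = 30.9
  [1.5→7.5]: (41.20+38.08)/2 × 6 = 237.84
  [7.5→8.5]: (38.08+33.90)/2 × 1 = 35.99
  Sum = 304.73 mcg/mL·h
Tail: C_last/k_e = 33.90/0.131 = 258.779
AUC_0→∞ (intranasal spray) = 304.73 + 258.779 = 563.509 mcg/mL·h
F = (AUC_ev/D_ev)/(AUC_iv/D_iv) = (563.509/200)/(408/50) = 2.817545/8.16 = 0.3453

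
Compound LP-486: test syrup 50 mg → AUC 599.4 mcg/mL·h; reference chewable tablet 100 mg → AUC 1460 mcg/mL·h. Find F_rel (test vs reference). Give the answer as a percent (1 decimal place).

F_rel = 82.1%

F_rel = (AUC_test/D_test) / (AUC_ref/D_ref)
      = (599.4/50) / (1460/100)
      = 11.988 / 14.6 = 0.8211 = 82.11%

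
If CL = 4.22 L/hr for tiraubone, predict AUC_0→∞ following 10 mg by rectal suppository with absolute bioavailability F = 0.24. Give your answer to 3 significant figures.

AUC = 0.569 mg/L·hr

AUC_0→∞ = F × Dose / CL
        = 0.24 × 10 / 4.22 = 0.56872 mg/L·hr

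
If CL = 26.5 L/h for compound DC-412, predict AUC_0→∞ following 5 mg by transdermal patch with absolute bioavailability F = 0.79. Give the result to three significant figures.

AUC = 0.149 mg/L·h

AUC_0→∞ = F × Dose / CL
        = 0.79 × 5 / 26.5 = 0.149057 mg/L·h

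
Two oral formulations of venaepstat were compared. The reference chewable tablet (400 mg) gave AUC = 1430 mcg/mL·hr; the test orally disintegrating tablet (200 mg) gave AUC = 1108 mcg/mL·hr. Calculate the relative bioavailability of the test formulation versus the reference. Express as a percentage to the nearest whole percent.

F_rel = (AUC_test/D_test) / (AUC_ref/D_ref)
      = (1108/200) / (1430/400)
      = 5.54 / 3.575 = 1.5497 = 154.97%

F_rel = 155%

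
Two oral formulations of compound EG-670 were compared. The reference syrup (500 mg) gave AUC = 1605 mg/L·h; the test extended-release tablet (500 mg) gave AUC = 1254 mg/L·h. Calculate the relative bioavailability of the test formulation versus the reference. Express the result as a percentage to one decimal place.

F_rel = (AUC_test/D_test) / (AUC_ref/D_ref)
      = (1254/500) / (1605/500)
      = 2.508 / 3.21 = 0.7813 = 78.13%

F_rel = 78.1%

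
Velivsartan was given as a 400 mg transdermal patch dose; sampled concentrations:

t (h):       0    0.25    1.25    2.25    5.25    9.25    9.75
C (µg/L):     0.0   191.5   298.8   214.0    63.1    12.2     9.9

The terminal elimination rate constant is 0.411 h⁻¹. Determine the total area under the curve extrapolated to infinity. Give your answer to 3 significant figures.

AUC = 1120 µg/L·h

Trapezoidal AUC_0→9.75:
  [0→0.25]: (0.0+191.5)/2 × 0.25 = 23.9375
  [0.25→1.25]: (191.5+298.8)/2 × 1 = 245.15
  [1.25→2.25]: (298.8+214.0)/2 × 1 = 256.4
  [2.25→5.25]: (214.0+63.1)/2 × 3 = 415.65
  [5.25→9.25]: (63.1+12.2)/2 × 4 = 150.6
  [9.25→9.75]: (12.2+9.9)/2 × 0.5 = 5.525
  Sum = 1097.2625 µg/L·h
Extrapolated tail: C_last / k_e = 9.9 / 0.411 = 24.088
AUC_0→∞ = 1097.2625 + 24.088 = 1121.3505 µg/L·h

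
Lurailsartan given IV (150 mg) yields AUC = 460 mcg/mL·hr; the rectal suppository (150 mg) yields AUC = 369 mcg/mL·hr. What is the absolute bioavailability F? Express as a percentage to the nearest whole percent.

F = 80%

F = (AUC_ev / D_ev) / (AUC_iv / D_iv)
  = (369/150) / (460/150)
  = 2.46 / 3.06667 = 0.8022
  = 80.22%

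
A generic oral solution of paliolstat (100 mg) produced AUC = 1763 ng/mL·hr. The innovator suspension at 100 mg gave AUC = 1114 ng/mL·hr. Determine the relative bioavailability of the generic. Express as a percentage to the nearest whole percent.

F_rel = 158%

F_rel = (AUC_test/D_test) / (AUC_ref/D_ref)
      = (1763/100) / (1114/100)
      = 17.63 / 11.14 = 1.5826 = 158.26%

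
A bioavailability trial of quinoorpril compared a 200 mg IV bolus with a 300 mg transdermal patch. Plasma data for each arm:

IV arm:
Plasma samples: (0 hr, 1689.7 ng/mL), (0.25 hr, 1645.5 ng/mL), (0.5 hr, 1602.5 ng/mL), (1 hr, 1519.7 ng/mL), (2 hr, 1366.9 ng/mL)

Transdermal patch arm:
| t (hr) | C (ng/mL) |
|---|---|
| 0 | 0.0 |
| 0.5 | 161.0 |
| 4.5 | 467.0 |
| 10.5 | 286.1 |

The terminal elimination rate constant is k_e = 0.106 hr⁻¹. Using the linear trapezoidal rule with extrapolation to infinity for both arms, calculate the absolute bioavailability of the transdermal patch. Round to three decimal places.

F = 0.262

Trapezoidal AUC_0→2 (IV):
  [0→0.25]: (1689.7+1645.5)/2 × 0.25 = 416.9
  [0.25→0.5]: (1645.5+1602.5)/2 × 0.25 = 406.0
  [0.5→1]: (1602.5+1519.7)/2 × 0.5 = 780.55
  [1→2]: (1519.7+1366.9)/2 × 1 = 1443.3
  Sum = 3046.75 ng/mL·hr
IV tail: 1366.9/0.106 = 12895.283; AUC_iv,0→∞ = 3046.75 + 12895.283 = 15942.033 ng/mL·hr
Trapezoidal AUC_0→10.5 (transdermal patch):
  [0→0.5]: (0.0+161.0)/2 × 0.5 = 40.25
  [0.5→4.5]: (161.0+467.0)/2 × 4 = 1256.0
  [4.5→10.5]: (467.0+286.1)/2 × 6 = 2259.3
  Sum = 3555.55 ng/mL·hr
transdermal patch tail: 286.1/0.106 = 2699.057; AUC_ev,0→∞ = 3555.55 + 2699.057 = 6254.607 ng/mL·hr
F = (AUC_ev/D_ev)/(AUC_iv/D_iv) = (6254.607/300)/(15942.033/200) = 20.84869/79.710165 = 0.2616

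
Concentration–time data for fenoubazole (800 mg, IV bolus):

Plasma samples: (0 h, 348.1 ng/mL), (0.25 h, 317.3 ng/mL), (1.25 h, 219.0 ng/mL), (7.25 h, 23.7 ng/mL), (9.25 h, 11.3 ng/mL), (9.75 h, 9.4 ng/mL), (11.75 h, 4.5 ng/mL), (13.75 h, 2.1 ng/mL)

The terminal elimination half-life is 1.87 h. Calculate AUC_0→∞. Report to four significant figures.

Trapezoidal AUC_0→13.75:
  [0→0.25]: (348.1+317.3)/2 × 0.25 = 83.175
  [0.25→1.25]: (317.3+219.0)/2 × 1 = 268.15
  [1.25→7.25]: (219.0+23.7)/2 × 6 = 728.1
  [7.25→9.25]: (23.7+11.3)/2 × 2 = 35.0
  [9.25→9.75]: (11.3+9.4)/2 × 0.5 = 5.175
  [9.75→11.75]: (9.4+4.5)/2 × 2 = 13.9
  [11.75→13.75]: (4.5+2.1)/2 × 2 = 6.6
  Sum = 1140.1 ng/mL·h
k_e = ln2 / t½ = 0.693147 / 1.87 = 0.3707 h^-1
Extrapolated tail: C_last / k_e = 2.1 / 0.3707 = 5.665
AUC_0→∞ = 1140.1 + 5.665 = 1145.765 ng/mL·h

AUC = 1146 ng/mL·h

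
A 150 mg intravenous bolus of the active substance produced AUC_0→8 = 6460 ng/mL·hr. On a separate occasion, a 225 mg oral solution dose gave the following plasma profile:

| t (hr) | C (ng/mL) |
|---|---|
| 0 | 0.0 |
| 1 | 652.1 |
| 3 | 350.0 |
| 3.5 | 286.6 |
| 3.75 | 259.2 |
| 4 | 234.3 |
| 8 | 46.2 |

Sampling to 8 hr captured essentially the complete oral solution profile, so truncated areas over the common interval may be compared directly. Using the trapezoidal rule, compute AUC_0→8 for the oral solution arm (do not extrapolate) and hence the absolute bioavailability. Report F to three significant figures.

F = 0.225

Trapezoidal AUC_0→8 (oral solution):
  [0→1]: (0.0+652.1)/2 × 1 = 326.05
  [1→3]: (652.1+350.0)/2 × 2 = 1002.1
  [3→3.5]: (350.0+286.6)/2 × 0.5 = 159.15
  [3.5→3.75]: (286.6+259.2)/2 × 0.25 = 68.225
  [3.75→4]: (259.2+234.3)/2 × 0.25 = 61.6875
  [4→8]: (234.3+46.2)/2 × 4 = 561.0
  Sum = 2178.2125 ng/mL·hr
F = (AUC_ev/D_ev)/(AUC_iv/D_iv) = (2178.2125/225)/(6460/150) = 9.68094/43.0667 = 0.2248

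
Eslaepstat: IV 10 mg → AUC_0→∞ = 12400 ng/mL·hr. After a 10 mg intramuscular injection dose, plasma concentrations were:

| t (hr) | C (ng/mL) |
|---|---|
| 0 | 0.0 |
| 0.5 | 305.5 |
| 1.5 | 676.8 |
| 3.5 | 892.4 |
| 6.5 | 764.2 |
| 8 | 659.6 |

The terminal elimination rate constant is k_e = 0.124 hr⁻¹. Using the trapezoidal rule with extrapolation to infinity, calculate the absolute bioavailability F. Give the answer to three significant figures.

F = 0.888

Trapezoidal AUC_0→8 (intramuscular injection):
  [0→0.5]: (0.0+305.5)/2 × 0.5 = 76.375
  [0.5→1.5]: (305.5+676.8)/2 × 1 = 491.15
  [1.5→3.5]: (676.8+892.4)/2 × 2 = 1569.2
  [3.5→6.5]: (892.4+764.2)/2 × 3 = 2484.9
  [6.5→8]: (764.2+659.6)/2 × 1.5 = 1067.85
  Sum = 5689.475 ng/mL·hr
Tail: C_last/k_e = 659.6/0.124 = 5319.355
AUC_0→∞ (intramuscular injection) = 5689.475 + 5319.355 = 11008.83 ng/mL·hr
F = (AUC_ev/D_ev)/(AUC_iv/D_iv) = (11008.83/10)/(12400/10) = 1100.883/1240 = 0.8878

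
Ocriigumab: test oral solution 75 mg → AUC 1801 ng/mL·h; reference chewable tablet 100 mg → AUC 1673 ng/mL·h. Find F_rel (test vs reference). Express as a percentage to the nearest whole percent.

F_rel = 144%

F_rel = (AUC_test/D_test) / (AUC_ref/D_ref)
      = (1801/75) / (1673/100)
      = 24.0133 / 16.73 = 1.4353 = 143.53%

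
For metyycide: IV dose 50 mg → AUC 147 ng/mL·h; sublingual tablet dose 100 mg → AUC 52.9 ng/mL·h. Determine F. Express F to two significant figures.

F = (AUC_ev / D_ev) / (AUC_iv / D_iv)
  = (52.9/100) / (147/50)
  = 0.529 / 2.94 = 0.1799

F = 0.18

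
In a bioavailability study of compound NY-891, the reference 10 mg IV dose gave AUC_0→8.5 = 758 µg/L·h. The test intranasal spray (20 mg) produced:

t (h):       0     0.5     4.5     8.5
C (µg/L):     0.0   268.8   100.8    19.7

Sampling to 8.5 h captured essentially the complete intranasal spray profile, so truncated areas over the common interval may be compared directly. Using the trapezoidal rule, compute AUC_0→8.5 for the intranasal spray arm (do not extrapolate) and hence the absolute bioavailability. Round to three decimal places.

F = 0.691

Trapezoidal AUC_0→8.5 (intranasal spray):
  [0→0.5]: (0.0+268.8)/2 × 0.5 = 67.2
  [0.5→4.5]: (268.8+100.8)/2 × 4 = 739.2
  [4.5→8.5]: (100.8+19.7)/2 × 4 = 241.0
  Sum = 1047.4 µg/L·h
F = (AUC_ev/D_ev)/(AUC_iv/D_iv) = (1047.4/20)/(758/10) = 52.37/75.8 = 0.6909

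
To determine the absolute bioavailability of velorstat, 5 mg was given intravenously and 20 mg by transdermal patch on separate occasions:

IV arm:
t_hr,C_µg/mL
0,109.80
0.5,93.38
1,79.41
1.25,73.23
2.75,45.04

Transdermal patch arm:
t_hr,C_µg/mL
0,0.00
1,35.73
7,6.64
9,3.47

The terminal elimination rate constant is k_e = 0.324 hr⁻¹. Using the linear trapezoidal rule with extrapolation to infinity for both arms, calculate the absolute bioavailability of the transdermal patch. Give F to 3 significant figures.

Trapezoidal AUC_0→2.75 (IV):
  [0→0.5]: (109.80+93.38)/2 × 0.5 = 50.795
  [0.5→1]: (93.38+79.41)/2 × 0.5 = 43.1975
  [1→1.25]: (79.41+73.23)/2 × 0.25 = 19.08
  [1.25→2.75]: (73.23+45.04)/2 × 1.5 = 88.7025
  Sum = 201.775 µg/mL·hr
IV tail: 45.04/0.324 = 139.012; AUC_iv,0→∞ = 201.775 + 139.012 = 340.787 µg/mL·hr
Trapezoidal AUC_0→9 (transdermal patch):
  [0→1]: (0.00+35.73)/2 × 1 = 17.865
  [1→7]: (35.73+6.64)/2 × 6 = 127.11
  [7→9]: (6.64+3.47)/2 × 2 = 10.11
  Sum = 155.085 µg/mL·hr
transdermal patch tail: 3.47/0.324 = 10.710; AUC_ev,0→∞ = 155.085 + 10.710 = 165.795 µg/mL·hr
F = (AUC_ev/D_ev)/(AUC_iv/D_iv) = (165.795/20)/(340.787/5) = 8.28975/68.1574 = 0.1216

F = 0.122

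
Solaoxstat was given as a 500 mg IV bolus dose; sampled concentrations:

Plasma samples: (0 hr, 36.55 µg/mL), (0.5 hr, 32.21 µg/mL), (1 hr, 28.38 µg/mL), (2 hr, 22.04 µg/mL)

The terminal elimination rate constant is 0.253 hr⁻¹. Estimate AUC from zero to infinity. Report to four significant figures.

Trapezoidal AUC_0→2:
  [0→0.5]: (36.55+32.21)/2 × 0.5 = 17.19
  [0.5→1]: (32.21+28.38)/2 × 0.5 = 15.1475
  [1→2]: (28.38+22.04)/2 × 1 = 25.21
  Sum = 57.5475 µg/mL·hr
Extrapolated tail: C_last / k_e = 22.04 / 0.253 = 87.115
AUC_0→∞ = 57.5475 + 87.115 = 144.6625 µg/mL·hr

AUC = 144.7 µg/mL·hr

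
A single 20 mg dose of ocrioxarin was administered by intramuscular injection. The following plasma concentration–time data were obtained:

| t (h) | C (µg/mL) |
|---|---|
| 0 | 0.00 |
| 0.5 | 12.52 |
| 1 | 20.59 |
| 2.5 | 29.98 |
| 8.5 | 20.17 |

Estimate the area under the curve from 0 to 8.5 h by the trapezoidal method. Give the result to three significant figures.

Trapezoidal AUC_0→8.5:
  [0→0.5]: (0.00+12.52)/2 × 0.5 = 3.13
  [0.5→1]: (12.52+20.59)/2 × 0.5 = 8.2775
  [1→2.5]: (20.59+29.98)/2 × 1.5 = 37.9275
  [2.5→8.5]: (29.98+20.17)/2 × 6 = 150.45
  Sum = 199.785 µg/mL·h

AUC = 200 µg/mL·h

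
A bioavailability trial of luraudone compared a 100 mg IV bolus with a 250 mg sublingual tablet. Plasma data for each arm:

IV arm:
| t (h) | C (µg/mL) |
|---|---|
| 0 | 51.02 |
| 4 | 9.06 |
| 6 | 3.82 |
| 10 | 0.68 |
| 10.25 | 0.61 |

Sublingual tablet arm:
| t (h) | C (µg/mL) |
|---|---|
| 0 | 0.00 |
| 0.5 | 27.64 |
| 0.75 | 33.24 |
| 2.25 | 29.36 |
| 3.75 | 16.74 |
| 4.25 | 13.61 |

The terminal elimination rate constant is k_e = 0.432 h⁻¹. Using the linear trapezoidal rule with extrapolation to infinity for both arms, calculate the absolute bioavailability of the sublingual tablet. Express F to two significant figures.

F = 0.38

Trapezoidal AUC_0→10.25 (IV):
  [0→4]: (51.02+9.06)/2 × 4 = 120.16
  [4→6]: (9.06+3.82)/2 × 2 = 12.88
  [6→10]: (3.82+0.68)/2 × 4 = 9.0
  [10→10.25]: (0.68+0.61)/2 × 0.25 = 0.16125
  Sum = 142.20125 µg/mL·h
IV tail: 0.61/0.432 = 1.412; AUC_iv,0→∞ = 142.20125 + 1.412 = 143.61325 µg/mL·h
Trapezoidal AUC_0→4.25 (sublingual tablet):
  [0→0.5]: (0.00+27.64)/2 × 0.5 = 6.91
  [0.5→0.75]: (27.64+33.24)/2 × 0.25 = 7.61
  [0.75→2.25]: (33.24+29.36)/2 × 1.5 = 46.95
  [2.25→3.75]: (29.36+16.74)/2 × 1.5 = 34.575
  [3.75→4.25]: (16.74+13.61)/2 × 0.5 = 7.5875
  Sum = 103.6325 µg/mL·h
sublingual tablet tail: 13.61/0.432 = 31.505; AUC_ev,0→∞ = 103.6325 + 31.505 = 135.1375 µg/mL·h
F = (AUC_ev/D_ev)/(AUC_iv/D_iv) = (135.1375/250)/(143.61325/100) = 0.54055/1.4361325 = 0.3764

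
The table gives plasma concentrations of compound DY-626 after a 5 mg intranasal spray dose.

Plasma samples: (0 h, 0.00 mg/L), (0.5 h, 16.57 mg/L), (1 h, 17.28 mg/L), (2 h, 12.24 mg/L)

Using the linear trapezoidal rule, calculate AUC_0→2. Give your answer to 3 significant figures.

AUC = 27.4 mg/L·h

Trapezoidal AUC_0→2:
  [0→0.5]: (0.00+16.57)/2 × 0.5 = 4.1425
  [0.5→1]: (16.57+17.28)/2 × 0.5 = 8.4625
  [1→2]: (17.28+12.24)/2 × 1 = 14.76
  Sum = 27.365 mg/L·h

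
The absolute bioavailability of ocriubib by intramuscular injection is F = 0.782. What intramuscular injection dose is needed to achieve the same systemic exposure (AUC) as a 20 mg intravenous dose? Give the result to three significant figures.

For equal systemic exposure: F × D_ev = D_iv
D_ev = D_iv / F = 20 / 0.782 = 25.5754 mg

D_intramuscular = 25.6 mg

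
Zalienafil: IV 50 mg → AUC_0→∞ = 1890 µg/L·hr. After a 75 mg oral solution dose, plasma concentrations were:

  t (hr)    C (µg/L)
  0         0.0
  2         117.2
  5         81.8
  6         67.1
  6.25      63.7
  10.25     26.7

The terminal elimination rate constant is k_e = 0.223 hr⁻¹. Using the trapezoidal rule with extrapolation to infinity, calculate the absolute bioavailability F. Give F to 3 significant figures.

F = 0.285

Trapezoidal AUC_0→10.25 (oral solution):
  [0→2]: (0.0+117.2)/2 × 2 = 117.2
  [2→5]: (117.2+81.8)/2 × 3 = 298.5
  [5→6]: (81.8+67.1)/2 × 1 = 74.45
  [6→6.25]: (67.1+63.7)/2 × 0.25 = 16.35
  [6.25→10.25]: (63.7+26.7)/2 × 4 = 180.8
  Sum = 687.3 µg/L·hr
Tail: C_last/k_e = 26.7/0.223 = 119.731
AUC_0→∞ (oral solution) = 687.3 + 119.731 = 807.031 µg/L·hr
F = (AUC_ev/D_ev)/(AUC_iv/D_iv) = (807.031/75)/(1890/50) = 10.7604/37.8 = 0.2847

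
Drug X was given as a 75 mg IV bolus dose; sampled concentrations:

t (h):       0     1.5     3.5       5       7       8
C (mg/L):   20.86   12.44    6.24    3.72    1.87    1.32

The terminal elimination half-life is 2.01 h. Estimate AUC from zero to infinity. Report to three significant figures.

Trapezoidal AUC_0→8:
  [0→1.5]: (20.86+12.44)/2 × 1.5 = 24.975
  [1.5→3.5]: (12.44+6.24)/2 × 2 = 18.68
  [3.5→5]: (6.24+3.72)/2 × 1.5 = 7.47
  [5→7]: (3.72+1.87)/2 × 2 = 5.59
  [7→8]: (1.87+1.32)/2 × 1 = 1.595
  Sum = 58.31 mg/L·h
k_e = ln2 / t½ = 0.693147 / 2.01 = 0.3448 h^-1
Extrapolated tail: C_last / k_e = 1.32 / 0.3448 = 3.828
AUC_0→∞ = 58.31 + 3.828 = 62.138 mg/L·h

AUC = 62.1 mg/L·h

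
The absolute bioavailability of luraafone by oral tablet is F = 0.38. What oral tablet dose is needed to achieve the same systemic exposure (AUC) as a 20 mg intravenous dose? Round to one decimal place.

For equal systemic exposure: F × D_ev = D_iv
D_ev = D_iv / F = 20 / 0.38 = 52.6316 mg

D_oral = 52.6 mg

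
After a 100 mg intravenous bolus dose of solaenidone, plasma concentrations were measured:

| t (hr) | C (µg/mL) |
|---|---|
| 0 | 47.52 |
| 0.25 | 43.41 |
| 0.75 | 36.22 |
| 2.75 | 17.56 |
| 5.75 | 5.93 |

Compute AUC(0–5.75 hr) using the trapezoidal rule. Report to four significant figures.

Trapezoidal AUC_0→5.75:
  [0→0.25]: (47.52+43.41)/2 × 0.25 = 11.36625
  [0.25→0.75]: (43.41+36.22)/2 × 0.5 = 19.9075
  [0.75→2.75]: (36.22+17.56)/2 × 2 = 53.78
  [2.75→5.75]: (17.56+5.93)/2 × 3 = 35.235
  Sum = 120.28875 µg/mL·hr

AUC = 120.3 µg/mL·hr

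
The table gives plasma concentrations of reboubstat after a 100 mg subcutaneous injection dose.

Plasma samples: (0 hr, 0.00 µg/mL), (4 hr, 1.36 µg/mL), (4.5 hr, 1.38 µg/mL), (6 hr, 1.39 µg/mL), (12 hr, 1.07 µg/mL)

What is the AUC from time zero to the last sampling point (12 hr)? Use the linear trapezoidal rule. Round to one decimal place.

AUC = 12.9 µg/mL·hr

Trapezoidal AUC_0→12:
  [0→4]: (0.00+1.36)/2 × 4 = 2.72
  [4→4.5]: (1.36+1.38)/2 × 0.5 = 0.685
  [4.5→6]: (1.38+1.39)/2 × 1.5 = 2.0775
  [6→12]: (1.39+1.07)/2 × 6 = 7.38
  Sum = 12.8625 µg/mL·hr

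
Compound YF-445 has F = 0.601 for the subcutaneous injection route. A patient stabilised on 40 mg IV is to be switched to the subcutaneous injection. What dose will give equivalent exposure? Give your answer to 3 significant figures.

D_subcutaneous = 66.6 mg

For equal systemic exposure: F × D_ev = D_iv
D_ev = D_iv / F = 40 / 0.601 = 66.5557 mg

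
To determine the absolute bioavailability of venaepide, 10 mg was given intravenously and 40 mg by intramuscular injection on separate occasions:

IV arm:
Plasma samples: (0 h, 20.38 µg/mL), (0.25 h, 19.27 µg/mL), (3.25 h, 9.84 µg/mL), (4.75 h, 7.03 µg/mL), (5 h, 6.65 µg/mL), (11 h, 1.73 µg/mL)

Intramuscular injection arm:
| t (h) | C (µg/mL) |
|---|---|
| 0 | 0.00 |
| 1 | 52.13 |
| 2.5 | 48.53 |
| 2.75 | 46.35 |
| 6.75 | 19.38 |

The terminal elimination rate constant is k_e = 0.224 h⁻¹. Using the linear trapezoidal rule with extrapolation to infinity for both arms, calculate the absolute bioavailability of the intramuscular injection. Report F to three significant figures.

F = 0.864

Trapezoidal AUC_0→11 (IV):
  [0→0.25]: (20.38+19.27)/2 × 0.25 = 4.95625
  [0.25→3.25]: (19.27+9.84)/2 × 3 = 43.665
  [3.25→4.75]: (9.84+7.03)/2 × 1.5 = 12.6525
  [4.75→5]: (7.03+6.65)/2 × 0.25 = 1.71
  [5→11]: (6.65+1.73)/2 × 6 = 25.14
  Sum = 88.12375 µg/mL·h
IV tail: 1.73/0.224 = 7.723; AUC_iv,0→∞ = 88.12375 + 7.723 = 95.84675 µg/mL·h
Trapezoidal AUC_0→6.75 (intramuscular injection):
  [0→1]: (0.00+52.13)/2 × 1 = 26.065
  [1→2.5]: (52.13+48.53)/2 × 1.5 = 75.495
  [2.5→2.75]: (48.53+46.35)/2 × 0.25 = 11.86
  [2.75→6.75]: (46.35+19.38)/2 × 4 = 131.46
  Sum = 244.88 µg/mL·h
intramuscular injection tail: 19.38/0.224 = 86.518; AUC_ev,0→∞ = 244.88 + 86.518 = 331.398 µg/mL·h
F = (AUC_ev/D_ev)/(AUC_iv/D_iv) = (331.398/40)/(95.84675/10) = 8.28495/9.584675 = 0.8644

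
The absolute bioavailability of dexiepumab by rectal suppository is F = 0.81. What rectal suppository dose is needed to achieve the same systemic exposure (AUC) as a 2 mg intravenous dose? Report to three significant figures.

For equal systemic exposure: F × D_ev = D_iv
D_ev = D_iv / F = 2 / 0.81 = 2.46914 mg

D_rectal = 2.47 mg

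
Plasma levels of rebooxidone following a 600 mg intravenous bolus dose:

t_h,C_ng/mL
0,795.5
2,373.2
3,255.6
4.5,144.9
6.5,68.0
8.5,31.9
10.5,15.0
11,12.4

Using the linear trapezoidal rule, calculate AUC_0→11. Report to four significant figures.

Trapezoidal AUC_0→11:
  [0→2]: (795.5+373.2)/2 × 2 = 1168.7
  [2→3]: (373.2+255.6)/2 × 1 = 314.4
  [3→4.5]: (255.6+144.9)/2 × 1.5 = 300.375
  [4.5→6.5]: (144.9+68.0)/2 × 2 = 212.9
  [6.5→8.5]: (68.0+31.9)/2 × 2 = 99.9
  [8.5→10.5]: (31.9+15.0)/2 × 2 = 46.9
  [10.5→11]: (15.0+12.4)/2 × 0.5 = 6.85
  Sum = 2150.025 ng/mL·h

AUC = 2150 ng/mL·h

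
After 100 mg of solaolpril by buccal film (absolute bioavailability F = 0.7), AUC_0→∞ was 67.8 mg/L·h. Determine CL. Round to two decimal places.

CL = 1.03 L/h

CL = F × Dose / AUC_0→∞
   = 0.7 × 100 / 67.8 = 1.03245 L/h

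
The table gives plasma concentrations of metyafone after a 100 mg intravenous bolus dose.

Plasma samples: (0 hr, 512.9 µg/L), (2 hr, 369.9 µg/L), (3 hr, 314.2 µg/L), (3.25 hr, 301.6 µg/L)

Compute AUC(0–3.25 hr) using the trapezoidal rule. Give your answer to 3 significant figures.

AUC = 1300 µg/L·hr

Trapezoidal AUC_0→3.25:
  [0→2]: (512.9+369.9)/2 × 2 = 882.8
  [2→3]: (369.9+314.2)/2 × 1 = 342.05
  [3→3.25]: (314.2+301.6)/2 × 0.25 = 76.975
  Sum = 1301.825 µg/L·hr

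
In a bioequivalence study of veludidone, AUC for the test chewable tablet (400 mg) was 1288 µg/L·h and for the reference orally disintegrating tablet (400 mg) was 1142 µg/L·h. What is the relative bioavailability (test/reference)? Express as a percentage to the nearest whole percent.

F_rel = 113%

F_rel = (AUC_test/D_test) / (AUC_ref/D_ref)
      = (1288/400) / (1142/400)
      = 3.22 / 2.855 = 1.1278 = 112.78%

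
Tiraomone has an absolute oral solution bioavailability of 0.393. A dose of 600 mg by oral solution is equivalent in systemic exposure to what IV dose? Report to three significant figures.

Systemic exposure from an extravascular dose = F × D_ev, so the equivalent IV dose is F × D_ev.
D_iv = F × D_ev = 0.393 × 600 = 235.8 mg

D_iv = 236 mg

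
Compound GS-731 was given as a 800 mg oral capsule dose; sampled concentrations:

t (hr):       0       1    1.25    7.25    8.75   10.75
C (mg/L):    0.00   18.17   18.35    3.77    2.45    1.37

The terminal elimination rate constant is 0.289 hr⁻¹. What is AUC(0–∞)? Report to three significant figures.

AUC = 93.2 mg/L·hr

Trapezoidal AUC_0→10.75:
  [0→1]: (0.00+18.17)/2 × 1 = 9.085
  [1→1.25]: (18.17+18.35)/2 × 0.25 = 4.565
  [1.25→7.25]: (18.35+3.77)/2 × 6 = 66.36
  [7.25→8.75]: (3.77+2.45)/2 × 1.5 = 4.665
  [8.75→10.75]: (2.45+1.37)/2 × 2 = 3.82
  Sum = 88.495 mg/L·hr
Extrapolated tail: C_last / k_e = 1.37 / 0.289 = 4.740
AUC_0→∞ = 88.495 + 4.740 = 93.235 mg/L·hr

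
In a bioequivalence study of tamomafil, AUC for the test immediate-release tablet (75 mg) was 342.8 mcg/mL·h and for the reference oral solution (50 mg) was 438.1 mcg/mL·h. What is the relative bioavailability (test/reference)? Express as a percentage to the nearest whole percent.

F_rel = 52%

F_rel = (AUC_test/D_test) / (AUC_ref/D_ref)
      = (342.8/75) / (438.1/50)
      = 4.57067 / 8.762 = 0.5216 = 52.16%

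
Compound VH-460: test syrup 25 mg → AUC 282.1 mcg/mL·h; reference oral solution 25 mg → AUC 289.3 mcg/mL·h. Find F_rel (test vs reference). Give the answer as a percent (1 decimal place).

F_rel = 97.5%

F_rel = (AUC_test/D_test) / (AUC_ref/D_ref)
      = (282.1/25) / (289.3/25)
      = 11.284 / 11.572 = 0.9751 = 97.51%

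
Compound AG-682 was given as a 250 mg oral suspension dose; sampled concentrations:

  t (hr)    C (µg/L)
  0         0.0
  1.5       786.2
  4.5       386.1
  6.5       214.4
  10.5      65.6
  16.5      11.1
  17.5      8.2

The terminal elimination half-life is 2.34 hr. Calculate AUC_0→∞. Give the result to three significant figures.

AUC = 3780 µg/L·hr

Trapezoidal AUC_0→17.5:
  [0→1.5]: (0.0+786.2)/2 × 1.5 = 589.65
  [1.5→4.5]: (786.2+386.1)/2 × 3 = 1758.45
  [4.5→6.5]: (386.1+214.4)/2 × 2 = 600.5
  [6.5→10.5]: (214.4+65.6)/2 × 4 = 560.0
  [10.5→16.5]: (65.6+11.1)/2 × 6 = 230.1
  [16.5→17.5]: (11.1+8.2)/2 × 1 = 9.65
  Sum = 3748.35 µg/L·hr
k_e = ln2 / t½ = 0.693147 / 2.34 = 0.2962 hr^-1
Extrapolated tail: C_last / k_e = 8.2 / 0.2962 = 27.684
AUC_0→∞ = 3748.35 + 27.684 = 3776.034 µg/L·hr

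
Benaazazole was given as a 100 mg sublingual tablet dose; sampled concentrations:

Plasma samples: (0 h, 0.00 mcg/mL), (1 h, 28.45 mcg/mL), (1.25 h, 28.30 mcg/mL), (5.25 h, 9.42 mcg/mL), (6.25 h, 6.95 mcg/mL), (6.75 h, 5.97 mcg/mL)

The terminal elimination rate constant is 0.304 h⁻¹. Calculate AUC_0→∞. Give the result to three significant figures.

AUC = 128 mcg/mL·h

Trapezoidal AUC_0→6.75:
  [0→1]: (0.00+28.45)/2 × 1 = 14.225
  [1→1.25]: (28.45+28.30)/2 × 0.25 = 7.09375
  [1.25→5.25]: (28.30+9.42)/2 × 4 = 75.44
  [5.25→6.25]: (9.42+6.95)/2 × 1 = 8.185
  [6.25→6.75]: (6.95+5.97)/2 × 0.5 = 3.23
  Sum = 108.17375 mcg/mL·h
Extrapolated tail: C_last / k_e = 5.97 / 0.304 = 19.638
AUC_0→∞ = 108.17375 + 19.638 = 127.81175 mcg/mL·h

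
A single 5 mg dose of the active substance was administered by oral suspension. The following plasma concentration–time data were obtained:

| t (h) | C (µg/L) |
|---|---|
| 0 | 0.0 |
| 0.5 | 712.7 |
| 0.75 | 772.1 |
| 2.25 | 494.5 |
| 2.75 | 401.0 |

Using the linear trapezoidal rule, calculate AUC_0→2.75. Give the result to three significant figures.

Trapezoidal AUC_0→2.75:
  [0→0.5]: (0.0+712.7)/2 × 0.5 = 178.175
  [0.5→0.75]: (712.7+772.1)/2 × 0.25 = 185.6
  [0.75→2.25]: (772.1+494.5)/2 × 1.5 = 949.95
  [2.25→2.75]: (494.5+401.0)/2 × 0.5 = 223.875
  Sum = 1537.6 µg/L·h

AUC = 1540 µg/L·h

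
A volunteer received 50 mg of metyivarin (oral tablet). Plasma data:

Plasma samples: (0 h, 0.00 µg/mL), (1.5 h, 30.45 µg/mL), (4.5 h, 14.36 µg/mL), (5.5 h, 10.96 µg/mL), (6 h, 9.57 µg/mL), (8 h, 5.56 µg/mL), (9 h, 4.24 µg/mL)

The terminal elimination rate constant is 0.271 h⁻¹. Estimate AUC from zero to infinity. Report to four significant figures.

AUC = 143.5 µg/mL·h

Trapezoidal AUC_0→9:
  [0→1.5]: (0.00+30.45)/2 × 1.5 = 22.8375
  [1.5→4.5]: (30.45+14.36)/2 × 3 = 67.215
  [4.5→5.5]: (14.36+10.96)/2 × 1 = 12.66
  [5.5→6]: (10.96+9.57)/2 × 0.5 = 5.1325
  [6→8]: (9.57+5.56)/2 × 2 = 15.13
  [8→9]: (5.56+4.24)/2 × 1 = 4.9
  Sum = 127.875 µg/mL·h
Extrapolated tail: C_last / k_e = 4.24 / 0.271 = 15.646
AUC_0→∞ = 127.875 + 15.646 = 143.521 µg/mL·h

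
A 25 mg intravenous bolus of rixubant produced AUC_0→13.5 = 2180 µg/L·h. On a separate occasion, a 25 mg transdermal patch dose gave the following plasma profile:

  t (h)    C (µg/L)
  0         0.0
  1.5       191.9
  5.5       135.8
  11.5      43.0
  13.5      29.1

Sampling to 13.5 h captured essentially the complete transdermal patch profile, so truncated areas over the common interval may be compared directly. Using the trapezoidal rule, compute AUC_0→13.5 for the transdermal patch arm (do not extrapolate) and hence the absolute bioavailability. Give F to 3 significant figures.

F = 0.646

Trapezoidal AUC_0→13.5 (transdermal patch):
  [0→1.5]: (0.0+191.9)/2 × 1.5 = 143.925
  [1.5→5.5]: (191.9+135.8)/2 × 4 = 655.4
  [5.5→11.5]: (135.8+43.0)/2 × 6 = 536.4
  [11.5→13.5]: (43.0+29.1)/2 × 2 = 72.1
  Sum = 1407.825 µg/L·h
F = (AUC_ev/D_ev)/(AUC_iv/D_iv) = (1407.825/25)/(2180/25) = 56.313/87.2 = 0.6458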